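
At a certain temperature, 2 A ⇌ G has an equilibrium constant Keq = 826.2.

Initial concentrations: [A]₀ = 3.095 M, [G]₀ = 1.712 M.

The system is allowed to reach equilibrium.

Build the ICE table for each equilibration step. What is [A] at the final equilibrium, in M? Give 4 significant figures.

Q₀ = 0.1787 vs Keq = 826.2 ⇒ Q<K, forward
Step 1:
                   A          G
  Initial      3.095      1.712
  Change      -3.032      1.516
  Equil      0.06251      3.228
  solve Keq expr → x = 1.516; check Q = 826.2

[A]_eq = 0.06251 M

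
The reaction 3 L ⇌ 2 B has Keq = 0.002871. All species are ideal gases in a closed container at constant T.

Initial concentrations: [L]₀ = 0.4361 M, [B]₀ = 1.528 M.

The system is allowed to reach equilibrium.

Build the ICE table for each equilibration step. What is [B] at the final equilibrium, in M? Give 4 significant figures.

Q₀ = 28.15 vs Keq = 0.002871 ⇒ Q>K, reverse
Step 1:
                  L         B
  init       0.4361     1.528
  Δ           1.989    -1.326
  eq          2.425    0.2023
  solve Keq expr → x = -0.6629; check Q = 0.002871

[B]_eq = 0.2023 M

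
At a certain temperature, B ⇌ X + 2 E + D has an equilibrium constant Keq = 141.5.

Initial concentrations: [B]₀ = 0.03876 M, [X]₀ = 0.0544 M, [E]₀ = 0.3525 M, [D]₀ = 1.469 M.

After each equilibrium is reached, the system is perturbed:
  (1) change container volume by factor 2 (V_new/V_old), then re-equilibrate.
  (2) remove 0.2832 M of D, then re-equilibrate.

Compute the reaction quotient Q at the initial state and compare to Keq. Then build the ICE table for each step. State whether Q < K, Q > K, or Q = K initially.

Q₀ = 0.2562; Q < K (proceeds forward)

Q₀ = 0.2562 vs Keq = 141.5 ⇒ Q<K, forward
Step 1:
                   B          X          E          D
  init       0.03876     0.0544     0.3525      1.469
  Δ         -0.03858    0.03858    0.07715    0.03858
  eq      1.8287e-04    0.09298     0.4297      1.508
  solve Keq expr → x = 0.03858; check Q = 141.5
Then change container volume by factor 2 (V_new/V_old).
Step 2:
                   B          X          E          D
  init    9.1434e-05    0.04649     0.2148     0.7538
  Δ       -7.9967e-05 7.9967e-05 1.5993e-04 7.9967e-05
  eq      1.1467e-05    0.04657      0.215     0.7539
  solve Keq expr → x = 7.9967e-05; check Q = 141.5
Then remove 0.2832 M of D.
Step 3:
                   B          X          E          D
  init    1.1467e-05    0.04657      0.215     0.4707
  Δ       -4.3065e-06 4.3065e-06 8.6130e-06 4.3065e-06
  eq      7.1607e-06    0.04657      0.215     0.4707
  solve Keq expr → x = 4.3065e-06; check Q = 141.5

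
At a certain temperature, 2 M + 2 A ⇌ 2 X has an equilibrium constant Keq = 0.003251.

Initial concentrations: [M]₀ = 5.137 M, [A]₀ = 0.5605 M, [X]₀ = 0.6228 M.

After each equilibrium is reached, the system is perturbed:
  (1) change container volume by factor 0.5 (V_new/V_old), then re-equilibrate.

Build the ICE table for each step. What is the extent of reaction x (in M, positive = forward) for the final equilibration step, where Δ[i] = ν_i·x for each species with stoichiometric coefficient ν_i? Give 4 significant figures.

Q₀ = 0.04679 vs Keq = 0.003251 ⇒ Q>K, reverse
Step 1:
                    M           A           X
  I             5.137      0.5605      0.6228
  C            0.3412      0.3412     -0.3412
  E             5.478      0.9017      0.2816
  solve Keq expr → x = -0.1706; check Q = 0.003251
Then change container volume by factor 0.5 (V_new/V_old).
Step 2:
                    M           A           X
  I             10.96       1.803      0.5633
  C           -0.3296     -0.3296      0.3296
  E             10.63       1.474      0.8929
  solve Keq expr → x = 0.1648; check Q = 0.003251

x = 0.1648 M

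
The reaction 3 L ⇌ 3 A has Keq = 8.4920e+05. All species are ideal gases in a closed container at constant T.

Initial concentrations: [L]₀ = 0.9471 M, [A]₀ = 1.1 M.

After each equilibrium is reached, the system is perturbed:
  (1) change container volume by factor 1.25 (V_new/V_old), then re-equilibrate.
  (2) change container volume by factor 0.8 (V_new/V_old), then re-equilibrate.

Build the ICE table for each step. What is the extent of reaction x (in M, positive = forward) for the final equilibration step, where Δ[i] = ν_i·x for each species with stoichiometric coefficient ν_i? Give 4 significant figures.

Q₀ = 1.567 vs Keq = 8.4920e+05 ⇒ Q<K, forward
Step 1:
                  L         A
  I          0.9471       1.1
  C         -0.9257    0.9257
  E         0.02139     2.026
  solve Keq expr → x = 0.3086; check Q = 8.4920e+05
Then change container volume by factor 1.25 (V_new/V_old).
Step 2:
                  L         A
  I         0.01711     1.621
  C               0         0
  E         0.01711     1.621
  solve Keq expr → x = 0; check Q = 8.4920e+05
Then change container volume by factor 0.8 (V_new/V_old).
Step 3:
                  L         A
  I         0.02139     2.026
  C               0         0
  E         0.02139     2.026
  solve Keq expr → x = 0; check Q = 8.4920e+05

x = 0 M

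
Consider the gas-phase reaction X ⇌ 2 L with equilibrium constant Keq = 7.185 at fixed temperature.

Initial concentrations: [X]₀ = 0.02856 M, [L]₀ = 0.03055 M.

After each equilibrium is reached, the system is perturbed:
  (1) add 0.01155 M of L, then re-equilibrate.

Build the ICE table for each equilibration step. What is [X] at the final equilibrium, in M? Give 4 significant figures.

Q₀ = 0.03268 vs Keq = 7.185 ⇒ Q<K, forward
Step 1:
                   X          L
  init       0.02856    0.03055
  Δ         -0.02754    0.05508
  eq        0.001021    0.08563
  solve Keq expr → x = 0.02754; check Q = 7.185
Then add 0.01155 M of L.
Step 2:
                   X          L
  init      0.001021    0.09718
  Δ       2.7883e-04 -5.5765e-04
  eq        0.001299    0.09662
  solve Keq expr → x = -2.7883e-04; check Q = 7.185

[X]_eq = 0.001299 M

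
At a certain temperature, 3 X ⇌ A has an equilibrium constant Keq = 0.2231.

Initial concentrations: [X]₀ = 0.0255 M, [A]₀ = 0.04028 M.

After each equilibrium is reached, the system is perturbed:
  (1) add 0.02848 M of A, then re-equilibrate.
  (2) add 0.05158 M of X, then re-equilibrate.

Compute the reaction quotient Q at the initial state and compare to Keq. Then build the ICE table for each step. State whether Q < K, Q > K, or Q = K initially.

Q₀ = 2429; Q > K (proceeds reverse)

Q₀ = 2429 vs Keq = 0.2231 ⇒ Q>K, reverse
Step 1:
                  X         A
  I          0.0255   0.04028
  C          0.1188  -0.03961
  E          0.1443 6.7073e-04
  solve Keq expr → x = -0.03961; check Q = 0.2231
Then add 0.02848 M of A.
Step 2:
                  X         A
  I          0.1443   0.02915
  C         0.07991  -0.02664
  E          0.2242  0.002515
  solve Keq expr → x = -0.02664; check Q = 0.2231
Then add 0.05158 M of X.
Step 3:
                  X         A
  I          0.2758  0.002515
  C       -0.005651  0.001884
  E          0.2702  0.004399
  solve Keq expr → x = 0.001884; check Q = 0.2231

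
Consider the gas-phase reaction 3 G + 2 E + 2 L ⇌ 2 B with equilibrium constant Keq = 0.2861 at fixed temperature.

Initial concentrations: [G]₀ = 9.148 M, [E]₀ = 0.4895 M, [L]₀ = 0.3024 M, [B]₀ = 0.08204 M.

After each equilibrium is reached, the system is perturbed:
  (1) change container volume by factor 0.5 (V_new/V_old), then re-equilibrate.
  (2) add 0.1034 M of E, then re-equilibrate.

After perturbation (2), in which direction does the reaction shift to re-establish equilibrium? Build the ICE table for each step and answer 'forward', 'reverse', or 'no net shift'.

Q₀ = 4.0124e-04 vs Keq = 0.2861 ⇒ Q<K, forward
Step 1:
                    G           E           L           B
  init          9.148      0.4895      0.3024     0.08204
  Δ           -0.3323     -0.2215     -0.2215      0.2215
  eq            8.816       0.268      0.0809      0.3035
  solve Keq expr → x = 0.1108; check Q = 0.2861
Then change container volume by factor 0.5 (V_new/V_old).
Step 2:
                    G           E           L           B
  init          17.63       0.536      0.1618      0.6071
  Δ           -0.1761     -0.1174     -0.1174      0.1174
  eq            17.46      0.4186     0.04437      0.7245
  solve Keq expr → x = 0.05871; check Q = 0.2861
Then add 0.1034 M of E.
Step 3:
                    G           E           L           B
  init          17.46       0.522     0.04437      0.7245
  Δ          -0.01173   -0.007822   -0.007822    0.007822
  eq            17.44      0.5142     0.03655      0.7323
  solve Keq expr → x = 0.003911; check Q = 0.2861

Direction: forward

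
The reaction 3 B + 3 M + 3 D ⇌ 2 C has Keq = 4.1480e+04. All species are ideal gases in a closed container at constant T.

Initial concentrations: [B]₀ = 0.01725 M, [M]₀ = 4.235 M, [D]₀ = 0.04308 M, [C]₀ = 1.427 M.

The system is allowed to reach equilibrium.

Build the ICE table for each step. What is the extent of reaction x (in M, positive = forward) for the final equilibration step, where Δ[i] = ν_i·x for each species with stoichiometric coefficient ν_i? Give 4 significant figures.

Q₀ = 6.5327e+07 vs Keq = 4.1480e+04 ⇒ Q>K, reverse
Step 1:
                    B           M           D           C
  Initial     0.01725       4.235     0.04308       1.427
  Change      0.06215     0.06215     0.06215    -0.04143
  Equil        0.0794       4.297      0.1052       1.386
  solve Keq expr → x = -0.02072; check Q = 4.1480e+04

x = -0.02072 M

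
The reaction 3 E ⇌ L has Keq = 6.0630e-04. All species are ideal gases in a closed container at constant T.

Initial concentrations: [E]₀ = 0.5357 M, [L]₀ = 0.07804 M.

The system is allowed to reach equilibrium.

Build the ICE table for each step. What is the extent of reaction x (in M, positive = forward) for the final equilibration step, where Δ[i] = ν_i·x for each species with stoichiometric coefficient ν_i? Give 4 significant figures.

x = -0.07776 M

Q₀ = 0.5076 vs Keq = 6.0630e-04 ⇒ Q>K, reverse
Step 1:
                    E           L
  I            0.5357     0.07804
  C            0.2333    -0.07776
  E             0.769  2.7571e-04
  solve Keq expr → x = -0.07776; check Q = 6.0630e-04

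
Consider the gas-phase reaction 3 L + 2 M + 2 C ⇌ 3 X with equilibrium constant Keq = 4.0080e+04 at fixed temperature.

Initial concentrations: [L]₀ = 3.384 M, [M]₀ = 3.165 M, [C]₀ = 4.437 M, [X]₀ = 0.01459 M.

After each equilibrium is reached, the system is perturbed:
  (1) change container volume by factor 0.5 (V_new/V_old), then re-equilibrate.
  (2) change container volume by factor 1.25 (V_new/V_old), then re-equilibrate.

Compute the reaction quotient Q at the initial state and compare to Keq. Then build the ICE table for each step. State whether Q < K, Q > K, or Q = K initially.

Q₀ = 4.0640e-10 vs Keq = 4.0080e+04 ⇒ Q<K, forward
Step 1:
                  L         M         C         X
  init        3.384     3.165     4.437   0.01459
  Δ          -3.325    -2.216    -2.216     3.325
  eq        0.05938    0.9486     2.221     3.339
  solve Keq expr → x = 1.108; check Q = 4.0080e+04
Then change container volume by factor 0.5 (V_new/V_old).
Step 2:
                  L         M         C         X
  init       0.1188     1.897     4.441     6.678
  Δ           -0.07  -0.04666  -0.04666      0.07
  eq        0.04876     1.851     4.395     6.748
  solve Keq expr → x = 0.02333; check Q = 4.0080e+04
Then change container volume by factor 1.25 (V_new/V_old).
Step 3:
                  L         M         C         X
  init      0.03901      1.48     3.516     5.399
  Δ          0.0131  0.008733  0.008733   -0.0131
  eq        0.05211     1.489     3.524     5.386
  solve Keq expr → x = -0.004366; check Q = 4.0080e+04

Q₀ = 4.0640e-10; Q < K (proceeds forward)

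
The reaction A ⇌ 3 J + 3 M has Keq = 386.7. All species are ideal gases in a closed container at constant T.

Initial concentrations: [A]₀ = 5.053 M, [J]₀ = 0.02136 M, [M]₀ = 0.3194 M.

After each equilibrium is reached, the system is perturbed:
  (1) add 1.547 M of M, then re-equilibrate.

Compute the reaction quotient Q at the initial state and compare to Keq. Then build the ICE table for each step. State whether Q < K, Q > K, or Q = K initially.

Q₀ = 6.2843e-08 vs Keq = 386.7 ⇒ Q<K, forward
Step 1:
                    A           J           M
  init          5.053     0.02136      0.3194
  Δ            -1.077        3.23        3.23
  eq            3.976       3.252        3.55
  solve Keq expr → x = 1.077; check Q = 386.7
Then add 1.547 M of M.
Step 2:
                    A           J           M
  init          3.976       3.252       5.097
  Δ            0.2086     -0.6257     -0.6257
  eq            4.185       2.626       4.471
  solve Keq expr → x = -0.2086; check Q = 386.7

Q₀ = 6.2843e-08; Q < K (proceeds forward)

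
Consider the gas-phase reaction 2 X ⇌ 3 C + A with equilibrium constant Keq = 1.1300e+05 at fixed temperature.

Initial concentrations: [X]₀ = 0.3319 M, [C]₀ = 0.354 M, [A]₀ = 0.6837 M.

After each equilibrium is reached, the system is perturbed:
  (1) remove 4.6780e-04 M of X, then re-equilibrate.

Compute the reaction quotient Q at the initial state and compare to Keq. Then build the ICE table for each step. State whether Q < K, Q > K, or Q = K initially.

Q₀ = 0.2753; Q < K (proceeds forward)

Q₀ = 0.2753 vs Keq = 1.1300e+05 ⇒ Q<K, forward
Step 1:
                  X         C         A
  I          0.3319     0.354    0.6837
  C         -0.3298    0.4946    0.1649
  E        0.002142    0.8486    0.8486
  solve Keq expr → x = 0.1649; check Q = 1.1300e+05
Then remove 4.6780e-04 M of X.
Step 2:
                  X         C         A
  I        0.001675    0.8486    0.8486
  C       4.6487e-04 -6.9730e-04 -2.3243e-04
  E        0.002139    0.8479    0.8483
  solve Keq expr → x = -2.3243e-04; check Q = 1.1300e+05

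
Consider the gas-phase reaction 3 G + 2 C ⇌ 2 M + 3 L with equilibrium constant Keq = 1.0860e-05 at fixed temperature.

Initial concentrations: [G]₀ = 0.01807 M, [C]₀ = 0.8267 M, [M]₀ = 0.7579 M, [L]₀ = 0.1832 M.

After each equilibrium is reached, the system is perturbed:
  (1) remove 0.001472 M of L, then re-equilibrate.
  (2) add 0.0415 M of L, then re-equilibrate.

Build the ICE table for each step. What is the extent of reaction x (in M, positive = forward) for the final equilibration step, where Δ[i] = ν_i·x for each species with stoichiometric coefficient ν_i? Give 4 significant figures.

x = -0.01334 M

Q₀ = 875.9 vs Keq = 1.0860e-05 ⇒ Q>K, reverse
Step 1:
                  G         C         M         L
  Initial   0.01807    0.8267    0.7579    0.1832
  Change     0.1776    0.1184   -0.1184   -0.1776
  Equil      0.1956    0.9451    0.6395  0.005621
  solve Keq expr → x = -0.05919; check Q = 1.0860e-05
Then remove 0.001472 M of L.
Step 2:
                  G         C         M         L
  Initial    0.1956    0.9451    0.6395  0.004149
  Change  -0.001422 -9.4794e-04 9.4794e-04  0.001422
  Equil      0.1942    0.9441    0.6405  0.005571
  solve Keq expr → x = 4.7397e-04; check Q = 1.0860e-05
Then add 0.0415 M of L.
Step 3:
                  G         C         M         L
  Initial    0.1942    0.9441    0.6405   0.04707
  Change    0.04003   0.02669  -0.02669  -0.04003
  Equil      0.2343    0.9708    0.6138  0.007042
  solve Keq expr → x = -0.01334; check Q = 1.0860e-05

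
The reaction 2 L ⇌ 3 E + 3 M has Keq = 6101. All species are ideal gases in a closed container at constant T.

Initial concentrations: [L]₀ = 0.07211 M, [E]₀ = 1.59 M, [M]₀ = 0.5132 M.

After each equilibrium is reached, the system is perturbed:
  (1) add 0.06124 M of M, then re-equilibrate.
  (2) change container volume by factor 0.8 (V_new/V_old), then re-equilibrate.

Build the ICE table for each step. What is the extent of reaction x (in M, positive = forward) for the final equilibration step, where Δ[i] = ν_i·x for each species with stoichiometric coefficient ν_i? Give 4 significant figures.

x = -0.004722 M

Q₀ = 104.5 vs Keq = 6101 ⇒ Q<K, forward
Step 1:
                  L         E         M
  init      0.07211      1.59    0.5132
  Δ        -0.05911   0.08866   0.08866
  eq          0.013     1.679    0.6019
  solve Keq expr → x = 0.02955; check Q = 6101
Then add 0.06124 M of M.
Step 2:
                  L         E         M
  init        0.013     1.679    0.6631
  Δ        0.001899 -0.002849 -0.002849
  eq         0.0149     1.676    0.6603
  solve Keq expr → x = -9.4960e-04; check Q = 6101
Then change container volume by factor 0.8 (V_new/V_old).
Step 3:
                  L         E         M
  init      0.01863     2.095    0.8253
  Δ        0.009444  -0.01417  -0.01417
  eq        0.02807     2.081    0.8112
  solve Keq expr → x = -0.004722; check Q = 6101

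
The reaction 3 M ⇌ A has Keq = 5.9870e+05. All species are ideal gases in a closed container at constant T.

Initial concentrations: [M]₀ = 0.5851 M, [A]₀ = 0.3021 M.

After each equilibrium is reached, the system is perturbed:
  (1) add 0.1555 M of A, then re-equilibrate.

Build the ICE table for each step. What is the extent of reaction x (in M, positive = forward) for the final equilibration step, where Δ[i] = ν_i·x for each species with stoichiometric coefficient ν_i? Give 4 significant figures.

x = -2.9809e-04 M

Q₀ = 1.508 vs Keq = 5.9870e+05 ⇒ Q<K, forward
Step 1:
                   M          A
  init        0.5851     0.3021
  Δ          -0.5757     0.1919
  eq        0.009379      0.494
  solve Keq expr → x = 0.1919; check Q = 5.9870e+05
Then add 0.1555 M of A.
Step 2:
                   M          A
  init      0.009379     0.6495
  Δ       8.9427e-04 -2.9809e-04
  eq         0.01027     0.6492
  solve Keq expr → x = -2.9809e-04; check Q = 5.9870e+05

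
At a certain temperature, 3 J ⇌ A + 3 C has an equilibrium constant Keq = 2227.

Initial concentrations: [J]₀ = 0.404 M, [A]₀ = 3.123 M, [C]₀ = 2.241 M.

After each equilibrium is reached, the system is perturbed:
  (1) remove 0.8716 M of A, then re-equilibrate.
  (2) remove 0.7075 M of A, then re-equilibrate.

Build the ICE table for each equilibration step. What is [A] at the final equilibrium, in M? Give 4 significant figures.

Q₀ = 533 vs Keq = 2227 ⇒ Q<K, forward
Step 1:
                  J         A         C
  init        0.404     3.123     2.241
  Δ         -0.1366   0.04553    0.1366
  eq         0.2674     3.169     2.378
  solve Keq expr → x = 0.04553; check Q = 2227
Then remove 0.8716 M of A.
Step 2:
                  J         A         C
  init       0.2674     2.297     2.378
  Δ        -0.02444  0.008145   0.02444
  eq          0.243     2.305     2.402
  solve Keq expr → x = 0.008145; check Q = 2227
Then remove 0.7075 M of A.
Step 3:
                  J         A         C
  init        0.243     1.598     2.402
  Δ         -0.0253  0.008435    0.0253
  eq         0.2177     1.606     2.427
  solve Keq expr → x = 0.008435; check Q = 2227

[A]_eq = 1.606 M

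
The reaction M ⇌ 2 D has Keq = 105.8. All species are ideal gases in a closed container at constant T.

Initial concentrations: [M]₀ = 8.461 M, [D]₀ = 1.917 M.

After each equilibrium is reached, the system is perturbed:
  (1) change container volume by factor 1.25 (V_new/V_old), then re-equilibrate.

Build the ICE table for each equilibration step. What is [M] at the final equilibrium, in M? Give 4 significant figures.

[M]_eq = 1.416 M

Q₀ = 0.4343 vs Keq = 105.8 ⇒ Q<K, forward
Step 1:
                    M           D
  init          8.461       1.917
  Δ            -6.409       12.82
  eq            2.052       14.73
  solve Keq expr → x = 6.409; check Q = 105.8
Then change container volume by factor 1.25 (V_new/V_old).
Step 2:
                    M           D
  init          1.642       11.79
  Δ           -0.2258      0.4516
  eq            1.416       12.24
  solve Keq expr → x = 0.2258; check Q = 105.8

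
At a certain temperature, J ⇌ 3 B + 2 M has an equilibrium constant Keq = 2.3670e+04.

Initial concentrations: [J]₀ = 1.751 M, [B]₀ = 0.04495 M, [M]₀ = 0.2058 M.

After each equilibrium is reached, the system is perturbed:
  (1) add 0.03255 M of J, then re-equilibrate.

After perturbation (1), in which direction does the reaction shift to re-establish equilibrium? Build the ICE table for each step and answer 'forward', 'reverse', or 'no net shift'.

Q₀ = 2.1968e-06 vs Keq = 2.3670e+04 ⇒ Q<K, forward
Step 1:
                  J         B         M
  init        1.751   0.04495    0.2058
  Δ           -1.68     5.041     3.361
  eq        0.07069     5.086     3.566
  solve Keq expr → x = 1.68; check Q = 2.3670e+04
Then add 0.03255 M of J.
Step 2:
                  J         B         M
  init       0.1032     5.086     3.566
  Δ        -0.02688   0.08065   0.05376
  eq        0.07636     5.167      3.62
  solve Keq expr → x = 0.02688; check Q = 2.3670e+04

Direction: forward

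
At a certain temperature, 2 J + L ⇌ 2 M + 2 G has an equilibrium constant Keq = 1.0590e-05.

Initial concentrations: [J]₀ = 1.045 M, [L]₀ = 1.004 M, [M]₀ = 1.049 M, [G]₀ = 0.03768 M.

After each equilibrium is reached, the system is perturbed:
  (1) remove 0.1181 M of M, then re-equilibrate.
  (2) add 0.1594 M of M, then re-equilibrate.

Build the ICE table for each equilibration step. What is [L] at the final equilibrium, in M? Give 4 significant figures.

[L]_eq = 1.021 M

Q₀ = 0.001425 vs Keq = 1.0590e-05 ⇒ Q>K, reverse
Step 1:
                   J          L          M          G
  init         1.045      1.004      1.049    0.03768
  Δ          0.03418    0.01709   -0.03418   -0.03418
  eq           1.079      1.021      1.015   0.003497
  solve Keq expr → x = -0.01709; check Q = 1.0590e-05
Then remove 0.1181 M of M.
Step 2:
                   J          L          M          G
  init         1.079      1.021     0.8967   0.003497
  Δ       -4.5643e-04 -2.2821e-04 4.5643e-04 4.5643e-04
  eq           1.079      1.021     0.8972   0.003953
  solve Keq expr → x = 2.2821e-04; check Q = 1.0590e-05
Then add 0.1594 M of M.
Step 3:
                   J          L          M          G
  init         1.079      1.021      1.057   0.003953
  Δ       5.9221e-04 2.9611e-04 -5.9221e-04 -5.9221e-04
  eq           1.079      1.021      1.056   0.003361
  solve Keq expr → x = -2.9611e-04; check Q = 1.0590e-05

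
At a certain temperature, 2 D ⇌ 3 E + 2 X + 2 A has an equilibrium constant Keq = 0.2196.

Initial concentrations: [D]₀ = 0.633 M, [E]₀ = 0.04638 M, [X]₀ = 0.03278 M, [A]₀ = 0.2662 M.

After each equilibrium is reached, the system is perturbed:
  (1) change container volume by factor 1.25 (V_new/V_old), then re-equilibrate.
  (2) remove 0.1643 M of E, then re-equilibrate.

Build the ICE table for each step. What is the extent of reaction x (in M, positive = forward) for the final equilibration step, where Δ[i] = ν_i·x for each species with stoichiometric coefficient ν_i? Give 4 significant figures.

Q₀ = 1.8959e-08 vs Keq = 0.2196 ⇒ Q<K, forward
Step 1:
                  D         E         X         A
  init        0.633   0.04638   0.03278    0.2662
  Δ         -0.3727     0.559    0.3727    0.3727
  eq         0.2603    0.6054    0.4054    0.6389
  solve Keq expr → x = 0.1863; check Q = 0.2196
Then change container volume by factor 1.25 (V_new/V_old).
Step 2:
                  D         E         X         A
  init       0.2083    0.4843    0.3244    0.5111
  Δ        -0.03848   0.05772   0.03848   0.03848
  eq         0.1698     0.542    0.3628    0.5496
  solve Keq expr → x = 0.01924; check Q = 0.2196
Then remove 0.1643 M of E.
Step 3:
                  D         E         X         A
  init       0.1698    0.3777    0.3628    0.5496
  Δ        -0.03273    0.0491   0.03273   0.03273
  eq         0.1371    0.4268    0.3956    0.5823
  solve Keq expr → x = 0.01637; check Q = 0.2196

x = 0.01637 M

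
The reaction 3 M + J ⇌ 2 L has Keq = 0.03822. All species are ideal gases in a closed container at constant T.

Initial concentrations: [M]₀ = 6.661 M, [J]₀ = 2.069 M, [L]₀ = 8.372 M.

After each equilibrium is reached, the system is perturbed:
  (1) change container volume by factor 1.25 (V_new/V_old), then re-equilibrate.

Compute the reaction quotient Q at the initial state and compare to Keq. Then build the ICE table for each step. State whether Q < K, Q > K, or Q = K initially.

Q₀ = 0.1146; Q > K (proceeds reverse)

Q₀ = 0.1146 vs Keq = 0.03822 ⇒ Q>K, reverse
Step 1:
                    M           J           L
  I             6.661       2.069       8.372
  C             1.527      0.5089      -1.018
  E             8.188       2.578       7.354
  solve Keq expr → x = -0.5089; check Q = 0.03822
Then change container volume by factor 1.25 (V_new/V_old).
Step 2:
                    M           J           L
  I              6.55       2.062       5.883
  C            0.5384      0.1795     -0.3589
  E             7.089       2.242       5.524
  solve Keq expr → x = -0.1795; check Q = 0.03822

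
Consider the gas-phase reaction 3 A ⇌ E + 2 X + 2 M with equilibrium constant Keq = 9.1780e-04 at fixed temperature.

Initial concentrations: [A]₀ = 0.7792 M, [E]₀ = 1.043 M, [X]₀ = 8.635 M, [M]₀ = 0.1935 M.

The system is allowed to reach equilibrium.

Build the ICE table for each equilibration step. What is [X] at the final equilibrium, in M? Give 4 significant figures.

Q₀ = 6.155 vs Keq = 9.1780e-04 ⇒ Q>K, reverse
Step 1:
                    A           E           X           M
  init         0.7792       1.043       8.635      0.1935
  Δ            0.2842    -0.09473     -0.1895     -0.1895
  eq            1.063      0.9483       8.446    0.004039
  solve Keq expr → x = -0.09473; check Q = 9.1780e-04

[X]_eq = 8.446 M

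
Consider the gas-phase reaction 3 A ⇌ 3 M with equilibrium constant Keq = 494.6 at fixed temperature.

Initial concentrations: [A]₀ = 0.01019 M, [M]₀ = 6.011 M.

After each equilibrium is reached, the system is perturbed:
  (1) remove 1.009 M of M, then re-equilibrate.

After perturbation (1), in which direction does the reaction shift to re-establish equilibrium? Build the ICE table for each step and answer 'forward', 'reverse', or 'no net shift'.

Direction: forward

Q₀ = 2.0527e+08 vs Keq = 494.6 ⇒ Q>K, reverse
Step 1:
                   A          M
  I          0.01019      6.011
  C           0.6657    -0.6657
  E           0.6759      5.345
  solve Keq expr → x = -0.2219; check Q = 494.6
Then remove 1.009 M of M.
Step 2:
                   A          M
  I           0.6759      4.336
  C          -0.1133     0.1133
  E           0.5626       4.45
  solve Keq expr → x = 0.03775; check Q = 494.6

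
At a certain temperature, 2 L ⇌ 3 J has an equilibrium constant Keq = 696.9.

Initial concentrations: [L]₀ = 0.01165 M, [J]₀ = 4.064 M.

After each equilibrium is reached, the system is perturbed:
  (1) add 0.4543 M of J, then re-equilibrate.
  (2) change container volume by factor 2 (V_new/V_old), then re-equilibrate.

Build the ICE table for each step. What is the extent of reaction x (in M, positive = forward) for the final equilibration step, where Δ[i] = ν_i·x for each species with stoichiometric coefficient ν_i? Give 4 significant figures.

Q₀ = 4.9455e+05 vs Keq = 696.9 ⇒ Q>K, reverse
Step 1:
                    L           J
  I           0.01165       4.064
  C            0.2558     -0.3837
  E            0.2674        3.68
  solve Keq expr → x = -0.1279; check Q = 696.9
Then add 0.4543 M of J.
Step 2:
                    L           J
  I            0.2674       4.135
  C           0.04351    -0.06526
  E             0.311       4.069
  solve Keq expr → x = -0.02175; check Q = 696.9
Then change container volume by factor 2 (V_new/V_old).
Step 3:
                    L           J
  I            0.1555       2.035
  C          -0.04057     0.06085
  E            0.1149       2.096
  solve Keq expr → x = 0.02028; check Q = 696.9

x = 0.02028 M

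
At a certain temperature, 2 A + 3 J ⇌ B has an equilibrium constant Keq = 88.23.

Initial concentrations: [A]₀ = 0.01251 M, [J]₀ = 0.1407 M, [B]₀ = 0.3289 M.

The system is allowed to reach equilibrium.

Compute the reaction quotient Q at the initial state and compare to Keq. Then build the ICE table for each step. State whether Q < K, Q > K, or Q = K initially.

Q₀ = 7.5451e+05; Q > K (proceeds reverse)

Q₀ = 7.5451e+05 vs Keq = 88.23 ⇒ Q>K, reverse
Step 1:
                   A          J          B
  I          0.01251     0.1407     0.3289
  C           0.1823     0.2734   -0.09114
  E           0.1948     0.4141     0.2378
  solve Keq expr → x = -0.09114; check Q = 88.23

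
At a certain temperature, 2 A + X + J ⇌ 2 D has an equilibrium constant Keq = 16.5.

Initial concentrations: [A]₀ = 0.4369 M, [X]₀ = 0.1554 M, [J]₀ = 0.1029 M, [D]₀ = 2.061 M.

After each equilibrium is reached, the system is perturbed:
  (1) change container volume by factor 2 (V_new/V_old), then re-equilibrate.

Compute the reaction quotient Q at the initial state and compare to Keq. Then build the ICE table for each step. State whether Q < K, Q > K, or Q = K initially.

Q₀ = 1392 vs Keq = 16.5 ⇒ Q>K, reverse
Step 1:
                  A         X         J         D
  I          0.4369    0.1554    0.1029     2.061
  C           0.527    0.2635    0.2635    -0.527
  E          0.9639    0.4189    0.3664     1.534
  solve Keq expr → x = -0.2635; check Q = 16.5
Then change container volume by factor 2 (V_new/V_old).
Step 2:
                  A         X         J         D
  I           0.482    0.2095    0.1832     0.767
  C          0.1264   0.06321   0.06321   -0.1264
  E          0.6084    0.2727    0.2464    0.6406
  solve Keq expr → x = -0.06321; check Q = 16.5

Q₀ = 1392; Q > K (proceeds reverse)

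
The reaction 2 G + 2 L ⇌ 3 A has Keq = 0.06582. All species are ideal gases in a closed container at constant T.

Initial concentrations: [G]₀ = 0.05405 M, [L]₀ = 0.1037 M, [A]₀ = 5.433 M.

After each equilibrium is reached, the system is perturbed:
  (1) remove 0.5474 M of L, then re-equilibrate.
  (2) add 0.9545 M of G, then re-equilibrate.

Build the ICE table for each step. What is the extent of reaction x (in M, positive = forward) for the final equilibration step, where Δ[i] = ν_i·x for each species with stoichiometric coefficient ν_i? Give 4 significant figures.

Q₀ = 5.1047e+06 vs Keq = 0.06582 ⇒ Q>K, reverse
Step 1:
                  G         L         A
  Initial   0.05405    0.1037     5.433
  Change      2.614     2.614    -3.921
  Equil       2.668     2.717     1.512
  solve Keq expr → x = -1.307; check Q = 0.06582
Then remove 0.5474 M of L.
Step 2:
                  G         L         A
  Initial     2.668      2.17     1.512
  Change    0.09445   0.09445   -0.1417
  Equil       2.762     2.264     1.371
  solve Keq expr → x = -0.04723; check Q = 0.06582
Then add 0.9545 M of G.
Step 3:
                  G         L         A
  Initial     3.717     2.264     1.371
  Change    -0.1312   -0.1312    0.1968
  Equil       3.586     2.133     1.567
  solve Keq expr → x = 0.06559; check Q = 0.06582

x = 0.06559 M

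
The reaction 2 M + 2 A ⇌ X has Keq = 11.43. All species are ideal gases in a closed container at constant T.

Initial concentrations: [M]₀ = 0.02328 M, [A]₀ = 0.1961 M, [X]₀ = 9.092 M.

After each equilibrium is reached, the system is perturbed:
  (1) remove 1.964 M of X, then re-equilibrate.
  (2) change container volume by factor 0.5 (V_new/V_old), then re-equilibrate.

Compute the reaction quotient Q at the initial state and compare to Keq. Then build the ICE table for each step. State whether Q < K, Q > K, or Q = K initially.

Q₀ = 4.3625e+05; Q > K (proceeds reverse)

Q₀ = 4.3625e+05 vs Keq = 11.43 ⇒ Q>K, reverse
Step 1:
                    M           A           X
  I           0.02328      0.1961       9.092
  C            0.8278      0.8278     -0.4139
  E             0.851       1.024       8.678
  solve Keq expr → x = -0.4139; check Q = 11.43
Then remove 1.964 M of X.
Step 2:
                    M           A           X
  I             0.851       1.024       6.714
  C          -0.05682    -0.05682     0.02841
  E            0.7942       0.967       6.743
  solve Keq expr → x = 0.02841; check Q = 11.43
Then change container volume by factor 0.5 (V_new/V_old).
Step 3:
                    M           A           X
  I             1.588       1.934       13.49
  C           -0.6982     -0.6982      0.3491
  E            0.8902       1.236       13.83
  solve Keq expr → x = 0.3491; check Q = 11.43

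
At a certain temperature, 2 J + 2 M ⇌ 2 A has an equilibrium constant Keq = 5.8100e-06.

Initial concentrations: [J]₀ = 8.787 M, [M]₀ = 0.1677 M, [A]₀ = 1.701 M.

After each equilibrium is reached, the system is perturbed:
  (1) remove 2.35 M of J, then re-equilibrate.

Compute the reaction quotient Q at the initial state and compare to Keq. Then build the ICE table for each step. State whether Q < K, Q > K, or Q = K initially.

Q₀ = 1.332 vs Keq = 5.8100e-06 ⇒ Q>K, reverse
Step 1:
                  J         M         A
  Initial     8.787    0.1677     1.701
  Change      1.655     1.655    -1.655
  Equil       10.44     1.823   0.04588
  solve Keq expr → x = -0.8276; check Q = 5.8100e-06
Then remove 2.35 M of J.
Step 2:
                  J         M         A
  Initial     8.092     1.823   0.04588
  Change    0.01008   0.01008  -0.01008
  Equil       8.102     1.833    0.0358
  solve Keq expr → x = -0.005042; check Q = 5.8100e-06

Q₀ = 1.332; Q > K (proceeds reverse)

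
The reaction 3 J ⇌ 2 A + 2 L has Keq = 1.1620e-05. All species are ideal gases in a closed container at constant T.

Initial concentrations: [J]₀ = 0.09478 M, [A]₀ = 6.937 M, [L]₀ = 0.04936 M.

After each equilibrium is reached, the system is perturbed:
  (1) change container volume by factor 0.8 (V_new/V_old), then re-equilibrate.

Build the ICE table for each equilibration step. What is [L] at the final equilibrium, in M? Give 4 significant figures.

Q₀ = 137.7 vs Keq = 1.1620e-05 ⇒ Q>K, reverse
Step 1:
                    J           A           L
  I           0.09478       6.937     0.04936
  C           0.07399    -0.04933    -0.04933
  E            0.1688       6.888  3.4314e-05
  solve Keq expr → x = -0.02466; check Q = 1.1620e-05
Then change container volume by factor 0.8 (V_new/V_old).
Step 2:
                    J           A           L
  I             0.211        8.61  4.2892e-05
  C        6.7896e-06 -4.5264e-06 -4.5264e-06
  E             0.211        8.61  3.8366e-05
  solve Keq expr → x = -2.2632e-06; check Q = 1.1620e-05

[L]_eq = 3.8366e-05 M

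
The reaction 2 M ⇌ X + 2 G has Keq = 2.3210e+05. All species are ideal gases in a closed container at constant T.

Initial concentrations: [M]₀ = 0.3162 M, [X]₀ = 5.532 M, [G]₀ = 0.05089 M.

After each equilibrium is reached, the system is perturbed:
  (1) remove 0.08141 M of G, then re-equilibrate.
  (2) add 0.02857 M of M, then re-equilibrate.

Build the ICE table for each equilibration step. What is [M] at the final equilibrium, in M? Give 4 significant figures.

Q₀ = 0.1433 vs Keq = 2.3210e+05 ⇒ Q<K, forward
Step 1:
                    M           X           G
  init         0.3162       5.532     0.05089
  Δ           -0.3144      0.1572      0.3144
  eq         0.001808       5.689      0.3653
  solve Keq expr → x = 0.1572; check Q = 2.3210e+05
Then remove 0.08141 M of G.
Step 2:
                    M           X           G
  init       0.001808       5.689      0.2839
  Δ       -4.0105e-04  2.0052e-04  4.0105e-04
  eq         0.001407       5.689      0.2843
  solve Keq expr → x = 2.0052e-04; check Q = 2.3210e+05
Then add 0.02857 M of M.
Step 3:
                    M           X           G
  init        0.02998       5.689      0.2843
  Δ          -0.02843     0.01421     0.02843
  eq          0.00155       5.704      0.3127
  solve Keq expr → x = 0.01421; check Q = 2.3210e+05

[M]_eq = 0.00155 M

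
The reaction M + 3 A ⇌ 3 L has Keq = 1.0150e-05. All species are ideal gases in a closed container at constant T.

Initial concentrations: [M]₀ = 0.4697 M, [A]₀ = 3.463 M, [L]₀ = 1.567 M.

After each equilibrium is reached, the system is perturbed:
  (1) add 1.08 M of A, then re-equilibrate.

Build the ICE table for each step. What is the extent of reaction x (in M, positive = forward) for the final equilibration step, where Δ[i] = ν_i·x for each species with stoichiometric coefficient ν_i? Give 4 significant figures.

Q₀ = 0.1973 vs Keq = 1.0150e-05 ⇒ Q>K, reverse
Step 1:
                    M           A           L
  init         0.4697       3.463       1.567
  Δ            0.4873       1.462      -1.462
  eq            0.957       4.925      0.1051
  solve Keq expr → x = -0.4873; check Q = 1.0150e-05
Then add 1.08 M of A.
Step 2:
                    M           A           L
  init          0.957       6.005      0.1051
  Δ         -0.007413    -0.02224     0.02224
  eq           0.9496       5.983      0.1273
  solve Keq expr → x = 0.007413; check Q = 1.0150e-05

x = 0.007413 M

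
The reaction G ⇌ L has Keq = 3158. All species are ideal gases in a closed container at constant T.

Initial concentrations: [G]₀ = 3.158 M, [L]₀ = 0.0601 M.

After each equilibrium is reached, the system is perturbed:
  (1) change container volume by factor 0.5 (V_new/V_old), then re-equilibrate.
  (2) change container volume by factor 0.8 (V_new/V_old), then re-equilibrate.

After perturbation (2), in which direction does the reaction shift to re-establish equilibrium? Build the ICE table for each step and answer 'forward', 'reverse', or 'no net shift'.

Direction: no net shift

Q₀ = 0.01903 vs Keq = 3158 ⇒ Q<K, forward
Step 1:
                    G           L
  init          3.158      0.0601
  Δ            -3.157       3.157
  eq         0.001019       3.217
  solve Keq expr → x = 3.157; check Q = 3158
Then change container volume by factor 0.5 (V_new/V_old).
Step 2:
                    G           L
  init       0.002037       6.434
  Δ                 0           0
  eq         0.002037       6.434
  solve Keq expr → x = 0; check Q = 3158
Then change container volume by factor 0.8 (V_new/V_old).
Step 3:
                    G           L
  init       0.002547       8.043
  Δ                 0           0
  eq         0.002547       8.043
  solve Keq expr → x = 0; check Q = 3158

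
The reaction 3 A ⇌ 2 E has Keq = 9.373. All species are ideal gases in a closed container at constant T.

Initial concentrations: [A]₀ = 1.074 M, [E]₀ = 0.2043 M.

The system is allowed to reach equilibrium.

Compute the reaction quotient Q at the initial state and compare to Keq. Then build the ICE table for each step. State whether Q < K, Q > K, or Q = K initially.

Q₀ = 0.03369; Q < K (proceeds forward)

Q₀ = 0.03369 vs Keq = 9.373 ⇒ Q<K, forward
Step 1:
                    A           E
  init          1.074      0.2043
  Δ           -0.7085      0.4723
  eq           0.3655      0.6766
  solve Keq expr → x = 0.2362; check Q = 9.373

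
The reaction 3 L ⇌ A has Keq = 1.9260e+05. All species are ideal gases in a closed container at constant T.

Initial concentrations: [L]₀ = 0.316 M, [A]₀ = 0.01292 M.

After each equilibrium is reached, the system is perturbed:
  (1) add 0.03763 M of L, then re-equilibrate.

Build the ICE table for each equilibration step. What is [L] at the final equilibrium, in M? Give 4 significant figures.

[L]_eq = 0.008724 M

Q₀ = 0.4095 vs Keq = 1.9260e+05 ⇒ Q<K, forward
Step 1:
                  L         A
  I           0.316   0.01292
  C         -0.3076    0.1025
  E        0.008431    0.1154
  solve Keq expr → x = 0.1025; check Q = 1.9260e+05
Then add 0.03763 M of L.
Step 2:
                  L         A
  I         0.04606    0.1154
  C        -0.03734   0.01245
  E        0.008724    0.1279
  solve Keq expr → x = 0.01245; check Q = 1.9260e+05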